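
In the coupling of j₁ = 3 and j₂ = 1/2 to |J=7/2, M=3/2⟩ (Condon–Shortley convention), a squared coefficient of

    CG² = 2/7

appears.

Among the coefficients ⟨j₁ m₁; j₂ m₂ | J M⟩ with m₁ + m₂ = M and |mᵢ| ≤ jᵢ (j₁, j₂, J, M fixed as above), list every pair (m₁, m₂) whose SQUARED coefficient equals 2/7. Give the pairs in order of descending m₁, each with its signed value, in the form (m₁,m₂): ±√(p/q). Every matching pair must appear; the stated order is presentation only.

Admissible pairs with m₁+m₂ = M = 3/2: (1,1/2), (2,-1/2)
  (m₁,m₂)=(2,-1/2): CG² = 2/7, CG = +√(2/7)   ← matches the target
  (m₁,m₂)=(1,1/2): CG² = 5/7, CG = +√(5/7)
Pairs with CG² = 2/7: (2,-1/2): +√(2/7)

(2,-1/2): +√(2/7)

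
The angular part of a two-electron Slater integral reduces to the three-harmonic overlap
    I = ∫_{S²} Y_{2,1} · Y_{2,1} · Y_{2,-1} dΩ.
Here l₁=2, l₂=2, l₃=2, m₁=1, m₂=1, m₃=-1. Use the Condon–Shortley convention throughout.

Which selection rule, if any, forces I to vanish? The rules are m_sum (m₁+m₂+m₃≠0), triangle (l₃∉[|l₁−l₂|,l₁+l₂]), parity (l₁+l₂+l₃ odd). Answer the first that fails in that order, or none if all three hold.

m_sum

azimuthal sum: 1 + 1 − 1 = 1  ✗
0 ≤ 2 ≤ 4 (triangle on l)
L = 2 + 2 + 2 = 6 (even)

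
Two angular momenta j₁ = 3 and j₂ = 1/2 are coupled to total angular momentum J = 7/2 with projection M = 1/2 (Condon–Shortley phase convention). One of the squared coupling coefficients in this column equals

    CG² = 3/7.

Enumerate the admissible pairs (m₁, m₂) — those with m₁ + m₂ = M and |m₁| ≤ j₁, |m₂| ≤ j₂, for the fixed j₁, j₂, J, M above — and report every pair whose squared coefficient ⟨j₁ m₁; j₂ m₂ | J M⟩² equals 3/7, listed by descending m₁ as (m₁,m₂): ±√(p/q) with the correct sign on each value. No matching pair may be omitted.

(1,-1/2): +√(3/7)

Admissible pairs with m₁+m₂ = M = 1/2: (0,1/2), (1,-1/2)
  (m₁,m₂)=(1,-1/2): CG² = 3/7, CG = +√(3/7)   ← matches the target
  (m₁,m₂)=(0,1/2): CG² = 4/7, CG = +√(4/7)
Pairs with CG² = 3/7: (1,-1/2): +√(3/7)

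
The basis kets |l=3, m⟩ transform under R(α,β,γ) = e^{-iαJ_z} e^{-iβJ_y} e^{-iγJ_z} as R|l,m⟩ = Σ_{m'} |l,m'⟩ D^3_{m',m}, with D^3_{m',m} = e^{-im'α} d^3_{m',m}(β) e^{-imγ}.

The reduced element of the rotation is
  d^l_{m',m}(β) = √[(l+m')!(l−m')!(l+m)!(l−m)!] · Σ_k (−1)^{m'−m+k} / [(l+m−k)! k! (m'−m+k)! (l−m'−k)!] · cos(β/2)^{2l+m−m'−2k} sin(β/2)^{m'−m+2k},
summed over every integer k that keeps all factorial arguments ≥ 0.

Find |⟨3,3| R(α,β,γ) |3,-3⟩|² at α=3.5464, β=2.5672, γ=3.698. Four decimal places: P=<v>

Split into d^3_{3,-3}(β=2.5672) × two z-phases.
With c≡cos(β/2)=0.283265 and s≡sin(β/2)=0.959042, N=[720·1·1·720]^{1/2}=720.000000
k: max(0,(-3)−(3))=0 … min(3+(-3),3−(3))=0
  k=0: (−1)^6·720.0000/(720)·0.2833^0·0.9590^6 = +0.778082
d^3_{3,-3}(2.5672) = +0.778082
|D^3_{3,-3}|² = |d^3_{3,-3}(β)|² = (+0.778082)² = 0.605411 (the z-rotation phases have unit modulus)

P=0.6054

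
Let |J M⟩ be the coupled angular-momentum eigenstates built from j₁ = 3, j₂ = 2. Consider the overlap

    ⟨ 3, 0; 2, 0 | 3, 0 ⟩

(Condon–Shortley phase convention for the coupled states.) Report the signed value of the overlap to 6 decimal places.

-0.516398  (= −√(4/15))

j₁+j₂−J=2  J+j₁−j₂=4  J−j₁+j₂=2  j₁+j₂+J+1=9
(j₁±m₁, j₂±m₂, J±M) = (3,3,2,2,3,3)
P² = 48/5
sum k=0..2:
  [0] +1/24 = 1/24
  [1] −1/4 = -1/4
  [2] +1/24 = 1/24
S = -1/6
C² = P²·S² = 4/15 ; C = -0.516398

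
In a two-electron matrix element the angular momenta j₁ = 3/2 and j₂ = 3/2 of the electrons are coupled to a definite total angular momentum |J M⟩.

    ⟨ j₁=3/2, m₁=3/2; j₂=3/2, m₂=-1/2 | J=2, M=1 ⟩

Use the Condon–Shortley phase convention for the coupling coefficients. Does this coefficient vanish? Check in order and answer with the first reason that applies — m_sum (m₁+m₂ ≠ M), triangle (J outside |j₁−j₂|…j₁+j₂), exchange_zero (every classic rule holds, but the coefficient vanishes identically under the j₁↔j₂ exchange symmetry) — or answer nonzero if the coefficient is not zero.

nonzero

m-sum: m₁+m₂ = 3/2+(-1/2) = 1, M = 1  ✓
triangle: |j₁−j₂| = 0 ≤ J = 2 ≤ j₁+j₂ = 3  ✓
exchange: j₁≠j₂ or m₁≠m₂ — the exchange symmetry imposes no constraint here
value check: CG = +√(1/2) = +0.707107 ≠ 0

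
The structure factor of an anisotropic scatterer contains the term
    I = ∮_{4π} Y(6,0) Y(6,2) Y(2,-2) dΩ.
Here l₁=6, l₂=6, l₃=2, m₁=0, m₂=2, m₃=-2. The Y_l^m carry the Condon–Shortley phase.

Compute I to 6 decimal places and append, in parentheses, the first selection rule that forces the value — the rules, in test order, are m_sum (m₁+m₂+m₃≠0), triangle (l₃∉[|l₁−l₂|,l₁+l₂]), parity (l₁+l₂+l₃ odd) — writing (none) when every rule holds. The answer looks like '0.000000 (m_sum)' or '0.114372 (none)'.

Checks pass: Σm=0; 14 even; l₃=2∈[0,12].
(2·6+1)(2·6+1)(2·2+1) = 845
Δ: 10! 2! 2! / 15! → 1/90090
sum: t=4:+1/69120 t=5:−1/14400 t=6:+1/69120 = -7/172800
3j²(6 6 2; 0 0 0) = Δ·Π!·Σ² = 14/715  (sign -1)
sum: t=6:+1/69120 = 1/69120
3j²(6 6 2; 0 2 -2) = Δ·Π!·Σ² = 4/143  (sign +1)
combine: 4πI² = 845·14/715·4/143 = 56/121
take √, sign -1: I = -0.19190947
No selection rule forces the value: the integral is nonzero (none).

-0.191909 (none)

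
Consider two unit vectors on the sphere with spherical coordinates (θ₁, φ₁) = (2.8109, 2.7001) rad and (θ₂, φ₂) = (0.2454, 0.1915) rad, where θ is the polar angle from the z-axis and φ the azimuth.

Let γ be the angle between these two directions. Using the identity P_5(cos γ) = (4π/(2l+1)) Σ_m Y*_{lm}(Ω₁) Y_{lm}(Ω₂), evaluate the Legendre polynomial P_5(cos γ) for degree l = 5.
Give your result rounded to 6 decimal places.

-0.734550

Term-by-term m-sum for l=5 (normalisation 4π/11 = 1.142397):
  m=-5: Y*=+0.000996+0.001347i  Y=+0.000226-0.000321i  product +0.000001-0.000000i
  m=-4: Y*=+0.002992+0.015137i  Y=+0.003574-0.003438i  product +0.000063+0.000044i
  m=-3: Y*=-0.020361+0.080983i  Y=+0.031101-0.020133i  product +0.000997+0.002929i
  m=-2: Y*=-0.180641+0.219848i  Y=+0.164067-0.066102i  product -0.015105+0.048011i
  m=-1: Y*=-0.496576+0.234684i  Y=+0.490454-0.095087i  product -0.221232+0.162320i
  m=+0: Y*=-0.309302-0.000000i  Y=+0.557503+0.000000i  product -0.172437-0.000000i
  m=+1: Y*=+0.496576+0.234684i  Y=-0.490454-0.095087i  product -0.221232-0.162320i
  m=+2: Y*=-0.180641-0.219848i  Y=+0.164067+0.066102i  product -0.015105-0.048011i
  m=+3: Y*=+0.020361+0.080983i  Y=-0.031101-0.020133i  product +0.000997-0.002929i
  m=+4: Y*=+0.002992-0.015137i  Y=+0.003574+0.003438i  product +0.000063-0.000044i
  m=+5: Y*=-0.000996+0.001347i  Y=-0.000226-0.000321i  product +0.000001+0.000000i
Accumulated sum -0.642990-0.000000i; after 4π/(2l+1) scaling, -0.734550-0.000000i ⇒ P_5 = -0.734550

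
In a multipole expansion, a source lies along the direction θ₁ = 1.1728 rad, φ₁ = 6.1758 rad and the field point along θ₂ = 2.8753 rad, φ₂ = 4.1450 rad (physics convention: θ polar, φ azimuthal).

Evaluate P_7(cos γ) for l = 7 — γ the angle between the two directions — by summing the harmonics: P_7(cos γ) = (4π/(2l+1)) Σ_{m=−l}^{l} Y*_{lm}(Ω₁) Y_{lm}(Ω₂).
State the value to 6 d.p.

-0.184626

Summing Y*_{l m}(θ₁,φ₁)·Y_{l m}(θ₂,φ₂) over m ∈ [−7, 7]; prefactor 4π/(2·7+1) = 0.837758:
  [-7]  conj(Y_{7,-7})(Ω₁) = +0.206647-0.193168i ; Y_{7,-7}(Ω₂) = -0.000032+0.000029i ; Δ = -0.000001+0.000012i
  [-6]  conj(Y_{7,-6})(Ω₁) = +0.355777-0.267284i ; Y_{7,-6}(Ω₂) = -0.000579-0.000156i ; Δ = -0.000248+0.000099i
  [-5]  conj(Y_{7,-5})(Ω₁) = +0.199976-0.119038i ; Y_{7,-5}(Ω₂) = -0.001542-0.004903i ; Δ = -0.000892-0.000797i
  [-4]  conj(Y_{7,-4})(Ω₁) = -0.195556+0.089578i ; Y_{7,-4}(Ω₂) = +0.019875-0.023656i ; Δ = -0.001768+0.006406i
  [-3]  conj(Y_{7,-3})(Ω₁) = -0.303133+0.101181i ; Y_{7,-3}(Ω₂) = +0.130823+0.017286i ; Δ = -0.041406+0.007997i
  [-2]  conj(Y_{7,-2})(Ω₁) = +0.085754-0.018706i ; Y_{7,-2}(Ω₂) = +0.161126+0.345818i ; Δ = +0.020286+0.026641i
  [-1]  conj(Y_{7,-1})(Ω₁) = +0.325709-0.035111i ; Y_{7,-1}(Ω₂) = -0.340922+0.534955i ; Δ = -0.092258+0.186210i
  [+0]  conj(Y_{7,0})(Ω₁) = -0.049378-0.000000i ; Y_{7,0}(Ω₂) = -0.246902+0.000000i ; Δ = +0.012192+0.000000i
  [+1]  conj(Y_{7,1})(Ω₁) = -0.325709-0.035111i ; Y_{7,1}(Ω₂) = +0.340922+0.534955i ; Δ = -0.092258-0.186210i
  [+2]  conj(Y_{7,2})(Ω₁) = +0.085754+0.018706i ; Y_{7,2}(Ω₂) = +0.161126-0.345818i ; Δ = +0.020286-0.026641i
  [+3]  conj(Y_{7,3})(Ω₁) = +0.303133+0.101181i ; Y_{7,3}(Ω₂) = -0.130823+0.017286i ; Δ = -0.041406-0.007997i
  [+4]  conj(Y_{7,4})(Ω₁) = -0.195556-0.089578i ; Y_{7,4}(Ω₂) = +0.019875+0.023656i ; Δ = -0.001768-0.006406i
  [+5]  conj(Y_{7,5})(Ω₁) = -0.199976-0.119038i ; Y_{7,5}(Ω₂) = +0.001542-0.004903i ; Δ = -0.000892+0.000797i
  [+6]  conj(Y_{7,6})(Ω₁) = +0.355777+0.267284i ; Y_{7,6}(Ω₂) = -0.000579+0.000156i ; Δ = -0.000248-0.000099i
  [+7]  conj(Y_{7,7})(Ω₁) = -0.206647-0.193168i ; Y_{7,7}(Ω₂) = +0.000032+0.000029i ; Δ = -0.000001-0.000012i
Σ over m = -0.220381+0.000000i; ×(4π/15) → -0.184626+0.000000i. Real part: -0.184626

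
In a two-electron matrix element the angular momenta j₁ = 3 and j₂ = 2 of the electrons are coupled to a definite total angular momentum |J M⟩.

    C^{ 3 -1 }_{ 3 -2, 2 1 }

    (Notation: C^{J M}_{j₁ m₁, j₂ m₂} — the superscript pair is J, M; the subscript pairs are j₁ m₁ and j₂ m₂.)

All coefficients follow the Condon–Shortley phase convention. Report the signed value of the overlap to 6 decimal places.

+0.500000  (= +√(1/4))

triangle: 2!×4!×2!/9! = 96/362880
(j±m)!: 1!×5!×3!×1!×2!×4! = 34560
prefactor² = (2J+1)×Δ×N² = 64
  k=1: −1/(1!×1!×4!×2!×0!×0!) = -1/48
  k=2: +1/(2!×0!×3!×1!×1!×1!) = 1/12
Σ = 1/16  ⇒  CG² = 64×(1/16)² = 1/4
CG = +√(1/4) = +0.500000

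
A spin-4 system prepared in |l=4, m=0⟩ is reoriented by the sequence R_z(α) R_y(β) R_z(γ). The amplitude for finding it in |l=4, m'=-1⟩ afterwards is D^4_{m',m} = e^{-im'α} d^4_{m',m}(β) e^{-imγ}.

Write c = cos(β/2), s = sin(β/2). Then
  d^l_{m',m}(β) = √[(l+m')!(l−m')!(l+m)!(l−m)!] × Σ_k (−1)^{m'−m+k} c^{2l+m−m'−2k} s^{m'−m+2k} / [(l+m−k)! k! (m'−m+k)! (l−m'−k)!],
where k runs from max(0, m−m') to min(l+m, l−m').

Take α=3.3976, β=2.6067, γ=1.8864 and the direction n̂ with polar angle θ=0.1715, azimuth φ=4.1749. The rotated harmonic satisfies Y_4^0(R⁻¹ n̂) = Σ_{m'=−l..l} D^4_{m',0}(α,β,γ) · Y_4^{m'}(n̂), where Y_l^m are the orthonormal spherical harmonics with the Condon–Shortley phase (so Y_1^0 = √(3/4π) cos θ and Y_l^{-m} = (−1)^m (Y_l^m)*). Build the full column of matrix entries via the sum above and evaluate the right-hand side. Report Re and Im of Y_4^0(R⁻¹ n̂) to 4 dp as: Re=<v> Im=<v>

Re=-0.2308 Im=0.0000

Need the full column D^4_{m',0} for m'=−4..4 at α=3.3976, β=2.6067, γ=1.8864.
cos(β/2)=0.264269, sin(β/2)=0.964449
d^4_{-4,0}: single k=4 term ⇒ +0.035306;  D = +0.018357+0.030159i
d^4_{-3,0}: k∈[3..4] ⇒ +0.013682 -0.182222 = -0.168540;  D = +0.121229+0.117087i
d^4_{-2,0}: k∈[2..4] ⇒ +0.003006 -0.106757 +0.533200 = +0.429450;  D = +0.374377+0.210402i
d^4_{-1,0}: k∈[1..4] ⇒ +0.000388 -0.031027 +0.413241 -0.917311 = -0.534709;  D = +0.517282+0.135399i
d^4_{0,0}: k∈[0..4] ⇒ +0.000024 -0.005069 +0.151917 -0.899268 +0.748572 = -0.003824;  D = -0.003824+0.000000i
d^4_{1,0}: k∈[0..3] ⇒ -0.000388 +0.031027 -0.413241 +0.917311 = +0.534709;  D = -0.517282+0.135399i
d^4_{2,0}: k∈[0..2] ⇒ +0.003006 -0.106757 +0.533200 = +0.429450;  D = +0.374377-0.210402i
d^4_{3,0}: k∈[0..1] ⇒ -0.013682 +0.182222 = +0.168540;  D = -0.121229+0.117087i
d^4_{4,0}: single k=0 term ⇒ +0.035306;  D = +0.018357-0.030159i
Y_4^{m'}(θ=0.1715,φ=4.1749) and Σ D·Y over m':
  (+0.0184+0.0302i)·(-0.0002+0.0003i)  (+0.1212+0.1171i)·(+0.0061+0.0003i)  (+0.3744+0.2104i)·(-0.0269-0.0497i)  (+0.5173+0.1354i)·(-0.1546+0.2594i)  (-0.0038+0.0000i)·(+0.7262+0.0000i)  (-0.5173+0.1354i)·(+0.1546+0.2594i)  (+0.3744-0.2104i)·(-0.0269+0.0497i)  (-0.1212+0.1171i)·(-0.0061+0.0003i)  (+0.0184-0.0302i)·(-0.0002-0.0003i)
Y_4^0(R⁻¹ n̂) = -0.230799+0.000000i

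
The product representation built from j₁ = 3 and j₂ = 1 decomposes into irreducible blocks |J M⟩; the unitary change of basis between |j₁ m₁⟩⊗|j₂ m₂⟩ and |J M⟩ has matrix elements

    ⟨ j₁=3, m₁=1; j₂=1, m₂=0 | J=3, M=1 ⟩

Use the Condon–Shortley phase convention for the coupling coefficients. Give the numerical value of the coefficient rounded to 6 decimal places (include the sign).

√[7·1!5!1!/8! · 4!2!1!1!4!2!] = √(48)
  +(−1)^0/∏(0,1,2,1,3,0)! = 1/12  (running 1/12)
  +(−1)^1/∏(1,0,1,0,4,1)! = -1/24  (running 1/24)
⟨..|..⟩ = √(48)·(1/24) = +0.288675

+0.288675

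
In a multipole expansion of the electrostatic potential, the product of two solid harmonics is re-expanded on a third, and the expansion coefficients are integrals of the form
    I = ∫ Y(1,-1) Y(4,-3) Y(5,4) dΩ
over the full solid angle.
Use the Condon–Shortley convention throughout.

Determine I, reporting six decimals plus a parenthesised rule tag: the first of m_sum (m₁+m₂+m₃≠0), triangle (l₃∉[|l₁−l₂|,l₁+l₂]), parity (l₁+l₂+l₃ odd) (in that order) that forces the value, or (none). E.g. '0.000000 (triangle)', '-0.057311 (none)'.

0.294638 (none)

Rules hold: Σm=0, L=10 even, 3≤5≤5.
N = 3·9·11 = 297
Δ = 0!·2!·8!/11! = 1/495
Racah Σ t=0..0: t=0:+1/576 = 1/576
⇒ 3j(1 4 5; 0 0 0)² = 5/99, sgn -1
Racah Σ t=0..0: t=0:+1/10080 = 1/10080
⇒ 3j(1 4 5; -1 -3 4)² = 4/55, sgn -1
4πI² = N·(3j₀)²·(3jₘ)² = 12/11
I = +1·√(1.09091/4π) = 0.29463840
No selection rule forces the value: the integral is nonzero (none).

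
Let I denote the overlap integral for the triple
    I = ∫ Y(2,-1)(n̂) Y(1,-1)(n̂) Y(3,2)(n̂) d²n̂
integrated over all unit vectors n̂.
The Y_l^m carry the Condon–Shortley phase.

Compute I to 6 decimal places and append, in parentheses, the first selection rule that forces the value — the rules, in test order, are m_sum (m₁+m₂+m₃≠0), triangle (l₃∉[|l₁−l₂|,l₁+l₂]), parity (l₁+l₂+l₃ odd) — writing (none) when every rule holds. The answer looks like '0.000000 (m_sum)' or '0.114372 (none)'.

0.261169 (none)

m-sum 0 ✓  L=6 even ✓  1≤3≤3 ✓
Π(2lᵢ+1) = 5×3×7 = 105
triangle coeff Δ(2,1,3) = 1/105
Σ_t [0,0]: t=0:+1/4 = 1/4
(3j)²=3/35 [(2 1 3; 0 0 0)], sign=-1
Σ_t [0,0]: t=0:+1/12 = 1/12
(3j)²=2/21 [(2 1 3; -1 -1 2)], sign=-1
⇒ 4πI² = 6/7
I = (+1)√(6/7/(4π)) = 0.26116903
No selection rule forces the value: the integral is nonzero (none).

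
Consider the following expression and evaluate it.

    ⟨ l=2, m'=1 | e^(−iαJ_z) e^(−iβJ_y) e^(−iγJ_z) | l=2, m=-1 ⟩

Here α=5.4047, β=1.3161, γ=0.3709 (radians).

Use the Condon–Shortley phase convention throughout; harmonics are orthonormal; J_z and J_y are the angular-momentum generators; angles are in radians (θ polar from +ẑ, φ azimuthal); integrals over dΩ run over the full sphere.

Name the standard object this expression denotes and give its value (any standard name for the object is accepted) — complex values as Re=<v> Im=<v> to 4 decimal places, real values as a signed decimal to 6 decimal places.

This is a Wigner D-matrix element — the rotation-matrix element ⟨l m'| R(α,β,γ) |l m⟩ in the angular-momentum basis.
Split into d^2_{1,-1}(β=1.3161) × two z-phases.
c=cos(1.316100/2)=0.791186, s=sin(1.316100/2)=0.611575; N=√[6·1·1·6]=6.000000
k: max(0,(-1)−(1))=0 … min(2+(-1),2−(1))=1
  k=0: (−1)^2·6.0000/(2)·0.7912^2·0.6116^2 = +0.702390
  k=1: (−1)^3·6.0000/(6)·0.7912^0·0.6116^4 = -0.139894
d^2_{1,-1}(1.3161) = +0.702390 -0.139894 = +0.562496
D = (+0.638318+0.769773i)·(+0.562496)·(+0.932002+0.362454i) = +0.177696+0.533691i

Wigner D-matrix element, Re=0.1777 Im=0.5337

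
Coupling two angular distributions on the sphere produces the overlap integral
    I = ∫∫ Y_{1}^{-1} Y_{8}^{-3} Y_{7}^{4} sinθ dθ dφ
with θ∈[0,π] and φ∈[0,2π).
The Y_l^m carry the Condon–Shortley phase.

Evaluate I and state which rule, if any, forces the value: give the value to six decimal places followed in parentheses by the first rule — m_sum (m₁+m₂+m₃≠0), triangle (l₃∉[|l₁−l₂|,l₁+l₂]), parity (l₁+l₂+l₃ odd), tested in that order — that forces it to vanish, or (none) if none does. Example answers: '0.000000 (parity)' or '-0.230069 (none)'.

Rules hold: Σm=0, L=16 even, 7≤7≤9.
N = 3·17·15 = 765
Δ = 2!·0!·14!/17! = 1/2040
Racah Σ t=1..1: t=1:−1/25401600 = -1/25401600
⇒ 3j(1 8 7; 0 0 0)² = 8/255, sgn +1
Racah Σ t=2..2: t=2:+1/479001600 = 1/479001600
⇒ 3j(1 8 7; -1 -3 4)² = 1/204, sgn -1
4πI² = N·(3j₀)²·(3jₘ)² = 2/17
I = -1·√(0.117647/4π) = -0.09675772
No selection rule forces the value: the integral is nonzero (none).

-0.096758 (none)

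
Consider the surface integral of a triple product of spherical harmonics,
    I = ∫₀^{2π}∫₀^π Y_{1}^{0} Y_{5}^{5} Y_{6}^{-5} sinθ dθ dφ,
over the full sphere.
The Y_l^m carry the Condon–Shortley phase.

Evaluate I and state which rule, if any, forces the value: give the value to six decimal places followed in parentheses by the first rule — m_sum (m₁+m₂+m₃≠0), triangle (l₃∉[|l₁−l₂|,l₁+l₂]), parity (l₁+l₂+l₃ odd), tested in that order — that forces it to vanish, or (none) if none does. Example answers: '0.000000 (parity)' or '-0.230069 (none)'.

-0.135514 (none)

m-sum 0 ✓  L=12 even ✓  4≤6≤6 ✓
Π(2lᵢ+1) = 3×11×13 = 429
triangle coeff Δ(1,5,6) = 1/858
Σ_t [0,0]: t=0:+1/14400 = 1/14400
(3j)²=6/143 [(1 5 6; 0 0 0)], sign=+1
Σ_t [0,0]: t=0:+1/3628800 = 1/3628800
(3j)²=1/78 [(1 5 6; 0 5 -5)], sign=-1
⇒ 4πI² = 3/13
I = (-1)√(3/13/(4π)) = -0.13551395
No selection rule forces the value: the integral is nonzero (none).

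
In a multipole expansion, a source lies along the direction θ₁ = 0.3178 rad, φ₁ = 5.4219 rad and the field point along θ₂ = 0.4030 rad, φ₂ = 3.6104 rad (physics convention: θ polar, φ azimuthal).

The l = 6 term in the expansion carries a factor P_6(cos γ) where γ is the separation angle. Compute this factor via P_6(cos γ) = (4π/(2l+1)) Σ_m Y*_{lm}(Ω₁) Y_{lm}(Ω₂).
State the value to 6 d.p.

-0.408645

Expand P_6 via completeness: Σ_{m} conj(Y_{6,m}) at Ω₁ times Y_{6,m} at Ω₂ —
  term(m=-6) = -0.00000 - 0.00000j   from Y*(Ω₁)=0.00020 + 0.00040j, Y(Ω₂)=-0.00166 - 0.00057j
  term(m=-5) = -0.00006 + 0.00002j   from Y*(Ω₁)=-0.00187 + 0.00435j, Y(Ω₂)=0.00998 + 0.01022j
  term(m=-4) = 0.00122 + 0.00175j   from Y*(Ω₁)=-0.02897 + 0.00908j, Y(Ω₂)=-0.02102 - 0.06690j
  term(m=-3) = 0.01971 - 0.02237j   from Y*(Ω₁)=-0.11094 - 0.06921j, Y(Ω₂)=-0.03731 + 0.22493j
  term(m=-2) = -0.15430 - 0.08061j   from Y*(Ω₁)=-0.05591 - 0.36553j, Y(Ω₂)=0.27857 - 0.37952j
  term(m=-1) = -0.06745 + 0.27479j   from Y*(Ω₁)=0.38235 - 0.44528j, Y(Ω₂)=-0.43008 + 0.21782j
  term(m=+0) = -0.02096 + 0.00000j   from Y*(Ω₁)=0.18975 + 0.00000j, Y(Ω₂)=-0.11047 + 0.00000j
  term(m=+1) = -0.06745 - 0.27479j   from Y*(Ω₁)=-0.38235 - 0.44528j, Y(Ω₂)=0.43008 + 0.21782j
  term(m=+2) = -0.15430 + 0.08061j   from Y*(Ω₁)=-0.05591 + 0.36553j, Y(Ω₂)=0.27857 + 0.37952j
  term(m=+3) = 0.01971 + 0.02237j   from Y*(Ω₁)=0.11094 - 0.06921j, Y(Ω₂)=0.03731 + 0.22493j
  term(m=+4) = 0.00122 - 0.00175j   from Y*(Ω₁)=-0.02897 - 0.00908j, Y(Ω₂)=-0.02102 + 0.06690j
  term(m=+5) = -0.00006 - 0.00002j   from Y*(Ω₁)=0.00187 + 0.00435j, Y(Ω₂)=-0.00998 + 0.01022j
  term(m=+6) = -0.00000 + 0.00000j   from Y*(Ω₁)=0.00020 - 0.00040j, Y(Ω₂)=-0.00166 + 0.00057j
Σ over m = -0.42275 + 0.00000j; ×(4π/13) → -0.40864 + 0.00000j. Real part: -0.408645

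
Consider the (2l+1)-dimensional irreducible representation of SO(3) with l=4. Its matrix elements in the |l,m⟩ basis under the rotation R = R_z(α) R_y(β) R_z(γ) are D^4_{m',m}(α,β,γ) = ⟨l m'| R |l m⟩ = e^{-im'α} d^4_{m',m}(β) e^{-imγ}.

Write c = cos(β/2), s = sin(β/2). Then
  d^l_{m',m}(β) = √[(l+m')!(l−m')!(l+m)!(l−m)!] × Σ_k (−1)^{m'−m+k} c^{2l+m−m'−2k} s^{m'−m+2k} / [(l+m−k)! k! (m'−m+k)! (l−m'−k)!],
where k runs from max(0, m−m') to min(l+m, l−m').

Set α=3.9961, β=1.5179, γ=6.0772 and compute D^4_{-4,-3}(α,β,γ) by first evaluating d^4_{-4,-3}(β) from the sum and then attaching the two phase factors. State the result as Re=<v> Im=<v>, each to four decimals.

Re=-0.1941 Im=0.0690

D^4_{-4,-3}(3.9961,1.5179,6.0772) = e^{-i·-4·3.9961}·d^4_{-4,-3}(1.5179)·e^{-i·-3·6.0772}. Compute d first:
With c≡cos(β/2)=0.725559 and s≡sin(β/2)=0.688160, N=[1·40320·1·5040]^{1/2}=14255.272709
The bounds max(0,m−m')=1 and min(l+m,l−m')=1 give 1 term
  k=1: (−1)^0·14255.2727/(5040)·0.7256^7·0.6882^1 = +0.206036
d^4_{-4,-3}(1.5179) = +0.206036
Phases: e^{-i·(-4)·3.9961}=-0.962034-0.272929i, e^{-i·(-3)·6.0772}=+0.815064-0.579370i ⇒ D=-0.194137+0.069005i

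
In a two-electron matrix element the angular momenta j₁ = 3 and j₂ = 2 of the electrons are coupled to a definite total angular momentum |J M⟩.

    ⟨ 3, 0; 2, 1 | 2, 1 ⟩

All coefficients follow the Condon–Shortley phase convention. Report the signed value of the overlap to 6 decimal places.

+√(2/7) ≈ +0.534522

√[5·3!3!1!/8! · 3!3!3!1!3!1!] = √(81/14)
  +(−1)^2/∏(2,1,1,1,2,0)! = 1/4  (running 1/4)
  +(−1)^3/∏(3,0,0,0,3,1)! = -1/36  (running 2/9)
⟨..|..⟩ = √(81/14)·(2/9) = +0.534522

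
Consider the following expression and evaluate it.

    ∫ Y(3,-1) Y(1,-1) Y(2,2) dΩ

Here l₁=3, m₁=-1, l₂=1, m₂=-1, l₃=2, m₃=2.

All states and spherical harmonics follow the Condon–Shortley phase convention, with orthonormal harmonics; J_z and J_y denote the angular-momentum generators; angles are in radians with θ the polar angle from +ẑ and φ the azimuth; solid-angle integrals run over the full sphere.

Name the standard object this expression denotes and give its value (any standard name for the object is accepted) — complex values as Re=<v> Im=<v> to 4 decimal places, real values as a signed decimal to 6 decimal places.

This is a Gaunt coefficient — the integral of a triple product of spherical harmonics over the sphere.
Checks pass: Σm=0; 6 even; l₃=2∈[2,4].
(2·3+1)(2·1+1)(2·2+1) = 105
Δ: 2! 4! 0! / 7! → 1/105
sum: t=1:−1/4 = -1/4
3j²(3 1 2; 0 0 0) = Δ·Π!·Σ² = 3/35  (sign -1)
sum: t=0:+1/48 = 1/48
3j²(3 1 2; -1 -1 2) = Δ·Π!·Σ² = 1/105  (sign +1)
combine: 4πI² = 105·3/35·1/105 = 3/35
take √, sign -1: I = -0.08258890

Gaunt coefficient, -0.082589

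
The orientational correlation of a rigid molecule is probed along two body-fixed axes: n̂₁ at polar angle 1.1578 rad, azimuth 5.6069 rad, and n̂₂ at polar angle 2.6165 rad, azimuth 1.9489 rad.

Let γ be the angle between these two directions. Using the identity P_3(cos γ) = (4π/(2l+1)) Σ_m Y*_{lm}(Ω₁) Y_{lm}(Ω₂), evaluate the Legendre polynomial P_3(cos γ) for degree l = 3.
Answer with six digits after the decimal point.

Summing Y*_{l m}(θ₁,φ₁)·Y_{l m}(θ₂,φ₂) over m ∈ [−3, 3]; prefactor 4π/(2·3+1) = 1.795196:
  m=-3: (-0.141766, -0.287538) × (0.047631, 0.022220) = (-0.000363, -0.016846)  (running Σ = (-0.000363, -0.016846))
  m=-2: (0.074498, -0.335944) × (0.161653, -0.152480) = (-0.039182, -0.065666)  (running Σ = (-0.039546, -0.082511))
  m=-1: (-0.044918, 0.036048) × (-0.164081, -0.413078) = (0.022261, 0.012640)  (running Σ = (-0.017285, -0.069872))
  m=0: (-0.328695, -0.000000) × (-0.240085, 0.000000) = (0.078915, 0.000000)  (running Σ = (0.061630, -0.069872))
  m=1: (0.044918, 0.036048) × (0.164081, -0.413078) = (0.022261, -0.012640)  (running Σ = (0.083891, -0.082511))
  m=2: (0.074498, 0.335944) × (0.161653, 0.152480) = (-0.039182, 0.065666)  (running Σ = (0.044709, -0.016846))
  m=3: (0.141766, -0.287538) × (-0.047631, 0.022220) = (-0.000363, 0.016846)  (running Σ = (0.044345, 0.000000))
Total Σ_m = (0.044345, 0.000000). Multiply by 1.795196: (0.079608, 0.000000). P_3(cos γ) = 0.079608

0.079608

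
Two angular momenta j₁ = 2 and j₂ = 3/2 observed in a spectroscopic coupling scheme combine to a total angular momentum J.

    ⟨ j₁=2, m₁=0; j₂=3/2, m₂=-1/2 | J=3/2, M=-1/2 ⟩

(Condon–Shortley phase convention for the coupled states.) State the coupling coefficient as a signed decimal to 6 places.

-0.447214

√[4·2!2!1!/6! · 2!2!1!2!1!2!] = √(16/45)
  +(−1)^0/∏(0,2,2,1,0,0)! = 1/4  (running 1/4)
  +(−1)^1/∏(1,1,1,0,1,1)! = -1  (running -3/4)
⟨..|..⟩ = √(16/45)·(-3/4) = -0.447214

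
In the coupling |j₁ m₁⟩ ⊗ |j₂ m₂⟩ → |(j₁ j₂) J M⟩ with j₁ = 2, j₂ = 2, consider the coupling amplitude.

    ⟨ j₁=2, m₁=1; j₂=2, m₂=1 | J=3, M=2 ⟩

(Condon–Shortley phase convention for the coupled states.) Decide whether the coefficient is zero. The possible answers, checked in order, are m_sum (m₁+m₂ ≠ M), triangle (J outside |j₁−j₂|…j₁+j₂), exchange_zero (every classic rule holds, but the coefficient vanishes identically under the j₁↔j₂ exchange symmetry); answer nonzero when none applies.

m-sum: m₁+m₂ = 1+1 = 2, M = 2  ✓
triangle: |j₁−j₂| = 0 ≤ J = 3 ≤ j₁+j₂ = 4  ✓
exchange: j₁=j₂ and m₁=m₂, and (−1)^(j₁+j₂−J) = (−1)^1 = −1 forces ⟨j₁m₁;j₂m₂|JM⟩ = −⟨j₂m₂;j₁m₁|JM⟩ = −⟨j₁m₁;j₂m₂|JM⟩ ⇒ the coefficient vanishes identically
Racah sum check: Σ_k collapses to 0 ⇒ CG = 0

exchange_zero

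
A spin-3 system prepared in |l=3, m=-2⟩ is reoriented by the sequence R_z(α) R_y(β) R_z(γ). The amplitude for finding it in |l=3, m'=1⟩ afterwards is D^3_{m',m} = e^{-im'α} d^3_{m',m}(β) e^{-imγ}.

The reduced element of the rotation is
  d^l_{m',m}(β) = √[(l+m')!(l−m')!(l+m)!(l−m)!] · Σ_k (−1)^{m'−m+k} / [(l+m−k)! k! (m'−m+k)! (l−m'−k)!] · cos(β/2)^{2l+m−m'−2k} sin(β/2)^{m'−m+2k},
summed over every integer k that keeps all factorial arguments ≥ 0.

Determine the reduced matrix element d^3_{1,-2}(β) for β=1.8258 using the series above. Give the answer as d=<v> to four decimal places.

d=-0.1165

d^3_{1,-2}(β=1.8258) via the finite sum:
c=cos(1.825800/2)=0.611454, s=sin(1.825800/2)=0.791280; N=√[24·2·1·120]=75.894664
Admissible k: 0..1 (factorial args all ≥0)
  k=0: (−1)^3·75.8947/(12)·0.6115^3·0.7913^3 = -0.716327
  k=1: (−1)^4·75.8947/(24)·0.6115^1·0.7913^5 = +0.599812
d^3_{1,-2}(1.8258) = -0.716327 +0.599812 = -0.116515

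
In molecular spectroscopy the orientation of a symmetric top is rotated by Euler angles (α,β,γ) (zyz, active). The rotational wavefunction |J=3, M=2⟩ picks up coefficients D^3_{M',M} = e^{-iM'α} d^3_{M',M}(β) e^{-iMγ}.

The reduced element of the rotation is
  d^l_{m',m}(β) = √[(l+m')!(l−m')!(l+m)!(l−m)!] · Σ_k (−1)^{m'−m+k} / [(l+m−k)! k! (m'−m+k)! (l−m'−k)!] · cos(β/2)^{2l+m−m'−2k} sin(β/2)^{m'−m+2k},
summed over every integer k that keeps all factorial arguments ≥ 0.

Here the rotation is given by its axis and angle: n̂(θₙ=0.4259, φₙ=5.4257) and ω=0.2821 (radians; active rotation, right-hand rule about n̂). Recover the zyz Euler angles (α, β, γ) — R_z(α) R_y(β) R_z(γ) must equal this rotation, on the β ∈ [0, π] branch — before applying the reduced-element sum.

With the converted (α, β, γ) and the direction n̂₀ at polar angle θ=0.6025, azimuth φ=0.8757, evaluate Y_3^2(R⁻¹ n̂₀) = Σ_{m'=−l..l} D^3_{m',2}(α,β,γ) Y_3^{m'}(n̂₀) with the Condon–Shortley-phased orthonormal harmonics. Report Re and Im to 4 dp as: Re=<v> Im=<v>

Re=0.1122 Im=0.3140

Axis–angle → zyz. n̂ = (sinθₙcosφₙ, sinθₙsinφₙ, cosθₙ) = (+0.270335, -0.312417, +0.910667), ω = 0.2821.
R = I cosω + sinω [n̂]ₓ + (1−cosω) n̂n̂ᵀ gives
  R = [+0.963362, -0.256844, -0.077237; +0.250167, +0.964331, -0.086500; +0.096699, +0.064008, +0.993253]
β = atan2(√(R₁₃²+R₂₃²), R₃₃) = 0.116226; α = atan2(R₂₃, R₁₃) mod 2π = 3.983498; γ = atan2(R₃₂, −R₃₁) mod 2π = 2.556876
Need the full column D^3_{m',2} for m'=−3..3 at α=3.9835, β=0.1162, γ=2.5569.
cos(β/2)=0.998312, sin(β/2)=0.058080
d^3_{-3,2}: single k=5 term ⇒ +0.000002;  D = +0.000001+0.000001i
d^3_{-2,2}: k∈[4..5] ⇒ +0.000057 -0.000000 = +0.000057;  D = -0.000054+0.000016i
d^3_{-1,2}: k∈[3..4] ⇒ +0.001233 -0.000002 = +0.001231;  D = +0.000525-0.001113i
d^3_{0,2}: k∈[2..3] ⇒ +0.018352 -0.000062 = +0.018290;  D = +0.007145+0.016836i
d^3_{1,2}: k∈[1..2] ⇒ +0.182121 -0.001233 = +0.180889;  D = -0.171273-0.058192i
d^3_{2,2}: k∈[0..1] ⇒ +0.989914 -0.016753 = +0.973161;  D = +0.847232-0.478790i
d^3_{3,2}: single k=0 term ⇒ -0.141071;  D = +0.030030-0.137837i
Y_3^{m'}(θ=0.6025,φ=0.8757) and Σ D·Y over m':
  (+0.0000+0.0000i)·(-0.0661-0.0374i)  (-0.0001+0.0000i)·(-0.0486-0.2660i)  (+0.0005-0.0011i)·(+0.2808-0.3368i)  (+0.0071+0.0168i)·(+0.1212+0.0000i)  (-0.1713-0.0582i)·(-0.2808-0.3368i)  (+0.8472-0.4788i)·(-0.0486+0.2660i)  (+0.0300-0.1378i)·(+0.0661-0.0374i)
Y_3^2(R⁻¹ n̂) = +0.112199+0.313994i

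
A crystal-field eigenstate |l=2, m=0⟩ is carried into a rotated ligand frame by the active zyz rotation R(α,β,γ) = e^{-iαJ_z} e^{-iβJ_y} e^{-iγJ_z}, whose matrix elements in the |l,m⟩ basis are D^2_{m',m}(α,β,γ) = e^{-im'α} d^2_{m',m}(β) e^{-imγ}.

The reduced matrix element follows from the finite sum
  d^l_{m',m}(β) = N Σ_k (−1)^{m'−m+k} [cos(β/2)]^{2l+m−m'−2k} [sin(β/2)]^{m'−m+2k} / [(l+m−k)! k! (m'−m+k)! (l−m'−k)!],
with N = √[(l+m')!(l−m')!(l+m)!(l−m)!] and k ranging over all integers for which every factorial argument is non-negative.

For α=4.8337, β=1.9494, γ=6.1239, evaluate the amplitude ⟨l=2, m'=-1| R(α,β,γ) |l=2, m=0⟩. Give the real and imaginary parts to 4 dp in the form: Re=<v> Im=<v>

Split into d^2_{-1,0}(β=1.9494) × two z-phases.
c=cos(1.949400/2)=0.561416, s=sin(1.949400/2)=0.827534; N=√[1·6·2·2]=4.898979
k: max(0,(0)−(-1))=1 … min(2+(0),2−(-1))=2
  k=1: (−1)^0·4.8990/(2)·0.5614^3·0.8275^1 = +0.358688
  k=2: (−1)^1·4.8990/(2)·0.5614^1·0.8275^3 = -0.779323
d^2_{-1,0}(1.9494) = +0.358688 -0.779323 = -0.420635
Phases: e^{-i·(-1)·4.8337}=+0.121014-0.992651i, e^{-i·(0)·6.1239}=+1.000000+0.000000i ⇒ D=-0.050903+0.417544i

Re=-0.0509 Im=0.4175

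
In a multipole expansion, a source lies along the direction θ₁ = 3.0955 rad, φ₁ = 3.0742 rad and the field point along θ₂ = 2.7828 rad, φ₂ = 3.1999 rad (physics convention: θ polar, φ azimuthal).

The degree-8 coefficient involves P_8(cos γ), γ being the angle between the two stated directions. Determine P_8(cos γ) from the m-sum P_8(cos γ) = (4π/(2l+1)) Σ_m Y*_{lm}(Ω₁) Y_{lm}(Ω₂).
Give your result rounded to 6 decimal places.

Term-by-term m-sum for l=8 (normalisation 4π/17 = 0.739198):
  m=-8: (0.00000 - 0.00000j) × (0.00011 - 0.00005j) = 0.00000 - 0.00000j  (running Σ = 0.00000 - 0.00000j)
  m=-7: (0.00000 - 0.00000j) × (0.00117 - 0.00050j) = 0.00000 - 0.00000j  (running Σ = 0.00000 - 0.00000j)
  m=-6: (0.00000 - 0.00000j) × (0.00805 - 0.00294j) = 0.00000 - 0.00000j  (running Σ = 0.00000 - 0.00000j)
  m=-5: (0.00000 - 0.00000j) × (0.03952 - 0.01186j) = 0.00000 - 0.00000j  (running Σ = 0.00000 - 0.00000j)
  m=-4: (0.00006 - 0.00002j) × (0.14093 - 0.03348j) = 0.00001 - 0.00000j  (running Σ = 0.00001 - 0.00000j)
  m=-3: (0.00133 - 0.00027j) × (0.35502 - 0.06274j) = 0.00045 - 0.00018j  (running Σ = 0.00046 - 0.00018j)
  m=-2: (0.02146 - 0.00291j) × (0.56798 - 0.06654j) = 0.01200 - 0.00308j  (running Σ = 0.01246 - 0.00327j)
  m=-1: (0.22266 - 0.01503j) × (0.37832 - 0.02208j) = 0.08390 - 0.01060j  (running Σ = 0.09636 - 0.01387j)
  m=0: (1.11905 + 0.00000j) × (-0.32569 + 0.00000j) = -0.36446 + 0.00000j  (running Σ = -0.26810 - 0.01387j)
  m=1: (-0.22266 - 0.01503j) × (-0.37832 - 0.02208j) = 0.08390 + 0.01060j  (running Σ = -0.18419 - 0.00327j)
  m=2: (0.02146 + 0.00291j) × (0.56798 + 0.06654j) = 0.01200 + 0.00308j  (running Σ = -0.17220 - 0.00018j)
  m=3: (-0.00133 - 0.00027j) × (-0.35502 - 0.06274j) = 0.00045 + 0.00018j  (running Σ = -0.17174 - 0.00000j)
  m=4: (0.00006 + 0.00002j) × (0.14093 + 0.03348j) = 0.00001 + 0.00000j  (running Σ = -0.17174 - 0.00000j)
  m=5: (-0.00000 - 0.00000j) × (-0.03952 - 0.01186j) = 0.00000 + 0.00000j  (running Σ = -0.17174 - 0.00000j)
  m=6: (0.00000 + 0.00000j) × (0.00805 + 0.00294j) = 0.00000 + 0.00000j  (running Σ = -0.17174 - 0.00000j)
  m=7: (-0.00000 - 0.00000j) × (-0.00117 - 0.00050j) = 0.00000 + 0.00000j  (running Σ = -0.17174 - 0.00000j)
  m=8: (0.00000 + 0.00000j) × (0.00011 + 0.00005j) = 0.00000 + 0.00000j  (running Σ = -0.17174 + 0.00000j)
Accumulated sum -0.17174 + 0.00000j; after 4π/(2l+1) scaling, -0.12695 + 0.00000j ⇒ P_8 = -0.126946

-0.126946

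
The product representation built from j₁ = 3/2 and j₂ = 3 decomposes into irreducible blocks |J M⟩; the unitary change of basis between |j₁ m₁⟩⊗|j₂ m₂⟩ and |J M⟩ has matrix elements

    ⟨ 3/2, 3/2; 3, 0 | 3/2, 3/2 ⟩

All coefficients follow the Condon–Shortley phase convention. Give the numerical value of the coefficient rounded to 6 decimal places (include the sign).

+0.169031  (= +√(1/35))

triangle: 3!·0!·3!/7! = 36/5040
(j±m)!: 3!·0!·3!·3!·3!·0! = 1296
prefactor² = (2J+1)·Δ·N² = 1296/35
  k=0: +1/(0!·3!·0!·3!·0!·0!) = 1/36
Σ = 1/36  ⇒  CG² = 1296/35·(1/36)² = 1/35
CG = +√(1/35) = +0.169031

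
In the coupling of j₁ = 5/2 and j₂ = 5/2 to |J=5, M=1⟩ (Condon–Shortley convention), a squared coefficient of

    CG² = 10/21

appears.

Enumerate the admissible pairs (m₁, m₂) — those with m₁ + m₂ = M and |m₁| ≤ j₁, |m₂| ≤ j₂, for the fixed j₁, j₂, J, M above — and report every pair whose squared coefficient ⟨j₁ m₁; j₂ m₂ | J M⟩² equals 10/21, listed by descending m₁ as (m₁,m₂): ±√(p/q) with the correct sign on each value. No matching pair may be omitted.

Admissible pairs with m₁+m₂ = M = 1: (-3/2,5/2), (-1/2,3/2), (1/2,1/2), (3/2,-1/2), (5/2,-3/2)
  (m₁,m₂)=(5/2,-3/2): CG² = 1/42, CG = +√(1/42)
  (m₁,m₂)=(3/2,-1/2): CG² = 5/21, CG = +√(5/21)
  (m₁,m₂)=(1/2,1/2): CG² = 10/21, CG = +√(10/21)   ← matches the target
  (m₁,m₂)=(-1/2,3/2): CG² = 5/21, CG = +√(5/21)
  (m₁,m₂)=(-3/2,5/2): CG² = 1/42, CG = +√(1/42)
Pairs with CG² = 10/21: (1/2,1/2): +√(10/21)

(1/2,1/2): +√(10/21)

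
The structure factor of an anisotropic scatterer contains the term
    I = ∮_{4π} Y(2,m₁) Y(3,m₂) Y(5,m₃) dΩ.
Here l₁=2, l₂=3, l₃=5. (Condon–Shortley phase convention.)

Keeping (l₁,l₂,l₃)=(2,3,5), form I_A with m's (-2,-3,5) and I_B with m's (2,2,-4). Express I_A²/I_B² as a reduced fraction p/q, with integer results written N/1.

5/3

l's match ⇒ only the (l;m) 3-j factors differ between A and B.
A: triangle coeff Δ(2,3,5) = 1/2310; Σ_t [0,0]: t=0:+1/17280 = 1/17280; (3j)²=1/11 [(2 3 5; -2 -3 5)], sign=+1
B: triangle coeff Δ(2,3,5) = 1/2310; Σ_t [0,0]: t=0:+1/2880 = 1/2880; (3j)²=3/55 [(2 3 5; 2 2 -4)], sign=-1
I_A²/I_B² = (1/11)/(3/55) = 5/3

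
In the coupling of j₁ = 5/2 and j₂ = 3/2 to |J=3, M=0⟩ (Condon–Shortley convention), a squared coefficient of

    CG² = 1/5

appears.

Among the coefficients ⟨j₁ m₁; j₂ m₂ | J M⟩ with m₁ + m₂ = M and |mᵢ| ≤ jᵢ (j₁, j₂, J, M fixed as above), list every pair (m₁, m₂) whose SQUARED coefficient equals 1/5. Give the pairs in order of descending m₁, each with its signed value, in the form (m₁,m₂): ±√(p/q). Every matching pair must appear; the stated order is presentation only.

Admissible pairs with m₁+m₂ = M = 0: (-3/2,3/2), (-1/2,1/2), (1/2,-1/2), (3/2,-3/2)
  (m₁,m₂)=(3/2,-3/2): CG² = 3/10, CG = +√(3/10)
  (m₁,m₂)=(1/2,-1/2): CG² = 1/5, CG = +√(1/5)   ← matches the target
  (m₁,m₂)=(-1/2,1/2): CG² = 1/5, CG = −√(1/5)   ← matches the target
  (m₁,m₂)=(-3/2,3/2): CG² = 3/10, CG = −√(3/10)
Pairs with CG² = 1/5: (1/2,-1/2): +√(1/5); (-1/2,1/2): −√(1/5)

(1/2,-1/2): +√(1/5); (-1/2,1/2): −√(1/5)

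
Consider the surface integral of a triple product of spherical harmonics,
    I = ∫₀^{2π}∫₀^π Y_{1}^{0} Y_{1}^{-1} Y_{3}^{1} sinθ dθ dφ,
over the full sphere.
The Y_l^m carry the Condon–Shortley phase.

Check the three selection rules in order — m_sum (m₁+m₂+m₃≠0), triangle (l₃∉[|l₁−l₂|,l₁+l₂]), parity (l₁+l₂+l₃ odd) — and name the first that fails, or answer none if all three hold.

Σmᵢ = 0  ✓
l₃∈[|l₁−l₂|,l₁+l₂]=[0,2] required, l₃=3 fails  ✗
Σlᵢ = 5 ⇒ odd

triangle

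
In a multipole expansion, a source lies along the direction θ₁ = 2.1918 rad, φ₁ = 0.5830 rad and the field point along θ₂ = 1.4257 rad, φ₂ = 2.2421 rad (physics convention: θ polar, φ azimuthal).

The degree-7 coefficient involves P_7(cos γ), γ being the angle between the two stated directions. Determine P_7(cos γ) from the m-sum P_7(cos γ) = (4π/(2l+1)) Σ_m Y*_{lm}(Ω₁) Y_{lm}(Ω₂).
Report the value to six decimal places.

Term-by-term m-sum for l=7 (normalisation 4π/15 = 0.837758):
  m=-7: Y*=-0.069469-0.095001i  Y=-0.464357-0.006159i  product +0.031673+0.044542i
  m=-6: Y*=+0.295244+0.109921i  Y=+0.160555-0.196699i  product +0.069024-0.040426i
  m=-5: Y*=-0.432717+0.099764i  Y=-0.054057-0.247629i  product +0.048096+0.101760i
  m=-4: Y*=+0.180562-0.189517i  Y=+0.249105+0.122297i  product +0.068156-0.025128i
  m=-3: Y*=+0.031166-0.173033i  Y=+0.162939-0.077330i  product -0.008302-0.030604i
  m=-2: Y*=+0.138741+0.323815i  Y=-0.063948+0.275359i  product -0.098038+0.017496i
  m=-1: Y*=+0.026706+0.017612i  Y=+0.093964+0.118286i  product +0.000426+0.004814i
  m=+0: Y*=-0.352055-0.000000i  Y=-0.283492+0.000000i  product +0.099805+0.000000i
  m=+1: Y*=-0.026706+0.017612i  Y=-0.093964+0.118286i  product +0.000426-0.004814i
  m=+2: Y*=+0.138741-0.323815i  Y=-0.063948-0.275359i  product -0.098038-0.017496i
  m=+3: Y*=-0.031166-0.173033i  Y=-0.162939-0.077330i  product -0.008302+0.030604i
  m=+4: Y*=+0.180562+0.189517i  Y=+0.249105-0.122297i  product +0.068156+0.025128i
  m=+5: Y*=+0.432717+0.099764i  Y=+0.054057-0.247629i  product +0.048096-0.101760i
  m=+6: Y*=+0.295244-0.109921i  Y=+0.160555+0.196699i  product +0.069024+0.040426i
  m=+7: Y*=+0.069469-0.095001i  Y=+0.464357-0.006159i  product +0.031673-0.044542i
Accumulated sum +0.321876+0.000000i; after 4π/(2l+1) scaling, +0.269654+0.000000i ⇒ P_7 = 0.269654

0.269654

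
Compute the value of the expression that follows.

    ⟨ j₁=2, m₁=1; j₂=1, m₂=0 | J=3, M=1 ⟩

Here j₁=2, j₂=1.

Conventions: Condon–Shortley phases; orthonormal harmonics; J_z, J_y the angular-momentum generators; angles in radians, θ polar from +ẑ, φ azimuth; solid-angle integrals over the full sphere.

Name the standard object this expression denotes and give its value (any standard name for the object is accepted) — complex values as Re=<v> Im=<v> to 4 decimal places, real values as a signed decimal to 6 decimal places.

Clebsch–Gordan coefficient, +√(8/15) ≈ +0.730297

This is a Clebsch–Gordan (vector-coupling) coefficient.
triangle: 0!·4!·2!/7! = 48/5040
(j±m)!: 3!·1!·1!·1!·4!·2! = 288
prefactor² = (2J+1)·Δ·N² = 96/5
  k=0: +1/(0!·0!·1!·1!·3!·1!) = 1/6
Σ = 1/6  ⇒  CG² = 96/5·(1/6)² = 8/15
CG = +√(8/15) = +0.730297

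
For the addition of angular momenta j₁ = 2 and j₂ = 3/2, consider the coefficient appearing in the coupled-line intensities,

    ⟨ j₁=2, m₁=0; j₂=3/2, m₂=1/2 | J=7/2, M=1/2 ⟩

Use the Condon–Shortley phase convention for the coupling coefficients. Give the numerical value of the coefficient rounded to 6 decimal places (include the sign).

+√(18/35) ≈ +0.717137

triangle: 0!*4!*3!/8! = 144/40320
(j±m)!: 2!*2!*2!*1!*4!*3! = 1152
prefactor² = (2J+1)*Δ*N² = 1152/35
  k=0: +1/(0!*0!*2!*2!*2!*1!) = 1/8
Σ = 1/8  ⇒  CG² = 1152/35*(1/8)² = 18/35
CG = +√(18/35) = +0.717137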